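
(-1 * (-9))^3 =729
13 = 13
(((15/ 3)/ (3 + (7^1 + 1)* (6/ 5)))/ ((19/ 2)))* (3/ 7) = 50/ 2793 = 0.02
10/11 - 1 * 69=-68.09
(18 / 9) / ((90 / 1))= 1 / 45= 0.02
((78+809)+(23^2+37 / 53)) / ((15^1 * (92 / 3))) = 15017 / 4876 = 3.08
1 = 1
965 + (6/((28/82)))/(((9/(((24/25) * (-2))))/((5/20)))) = 168711/175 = 964.06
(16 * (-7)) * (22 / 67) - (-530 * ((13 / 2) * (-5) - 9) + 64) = -1480417 / 67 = -22095.78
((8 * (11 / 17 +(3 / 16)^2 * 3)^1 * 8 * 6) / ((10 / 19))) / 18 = 12445 / 408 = 30.50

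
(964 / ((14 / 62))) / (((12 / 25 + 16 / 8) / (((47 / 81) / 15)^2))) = 1064738 / 413343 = 2.58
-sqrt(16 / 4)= -2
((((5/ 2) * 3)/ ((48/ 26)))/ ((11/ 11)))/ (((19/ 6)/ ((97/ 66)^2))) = 611585/ 220704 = 2.77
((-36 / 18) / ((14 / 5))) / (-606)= 5 / 4242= 0.00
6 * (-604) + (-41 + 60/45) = -3663.67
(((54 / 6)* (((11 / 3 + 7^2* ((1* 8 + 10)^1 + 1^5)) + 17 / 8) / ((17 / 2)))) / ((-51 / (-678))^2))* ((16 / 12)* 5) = 1168676.68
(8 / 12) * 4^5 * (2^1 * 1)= 4096 / 3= 1365.33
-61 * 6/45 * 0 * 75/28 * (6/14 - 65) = 0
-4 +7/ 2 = -1/ 2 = -0.50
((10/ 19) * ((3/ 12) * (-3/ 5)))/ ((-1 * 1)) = 3/ 38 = 0.08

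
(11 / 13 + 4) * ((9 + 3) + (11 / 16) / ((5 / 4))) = 15813 / 260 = 60.82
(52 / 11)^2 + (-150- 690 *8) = -683366 / 121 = -5647.65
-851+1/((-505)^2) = -217026274/255025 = -851.00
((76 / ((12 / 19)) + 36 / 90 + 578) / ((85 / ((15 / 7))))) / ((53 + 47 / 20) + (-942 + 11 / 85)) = -41924 / 2109919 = -0.02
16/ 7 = 2.29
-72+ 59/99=-71.40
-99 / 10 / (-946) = 9 / 860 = 0.01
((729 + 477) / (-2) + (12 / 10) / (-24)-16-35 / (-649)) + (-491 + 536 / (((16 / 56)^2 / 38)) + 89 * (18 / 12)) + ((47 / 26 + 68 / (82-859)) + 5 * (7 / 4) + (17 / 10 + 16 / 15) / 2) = 6517352633255 / 26222196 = 248543.36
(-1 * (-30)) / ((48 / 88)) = 55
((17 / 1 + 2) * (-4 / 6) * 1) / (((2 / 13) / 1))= -247 / 3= -82.33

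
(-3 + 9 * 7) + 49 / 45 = 61.09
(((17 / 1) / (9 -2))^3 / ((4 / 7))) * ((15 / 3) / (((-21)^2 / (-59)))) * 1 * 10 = -7246675 / 43218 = -167.68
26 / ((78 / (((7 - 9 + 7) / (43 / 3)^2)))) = 15 / 1849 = 0.01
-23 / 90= -0.26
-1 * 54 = -54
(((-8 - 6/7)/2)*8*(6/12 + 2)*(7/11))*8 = -4960/11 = -450.91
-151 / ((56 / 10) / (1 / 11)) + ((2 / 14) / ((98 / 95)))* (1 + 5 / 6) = -49745 / 22638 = -2.20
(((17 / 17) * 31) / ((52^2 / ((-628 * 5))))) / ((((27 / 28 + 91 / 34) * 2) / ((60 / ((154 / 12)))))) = -74465100 / 3221647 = -23.11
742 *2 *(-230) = -341320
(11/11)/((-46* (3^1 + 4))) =-1/322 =-0.00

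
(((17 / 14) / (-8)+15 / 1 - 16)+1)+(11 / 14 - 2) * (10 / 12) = -391 / 336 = -1.16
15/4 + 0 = 15/4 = 3.75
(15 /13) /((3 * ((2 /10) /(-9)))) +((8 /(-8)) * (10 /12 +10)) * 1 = -2195 /78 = -28.14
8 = 8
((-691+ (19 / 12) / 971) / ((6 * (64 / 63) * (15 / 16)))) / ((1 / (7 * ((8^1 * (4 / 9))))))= -394524137 / 131085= -3009.68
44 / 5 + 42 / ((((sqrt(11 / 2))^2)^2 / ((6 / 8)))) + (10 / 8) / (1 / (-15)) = -21559 / 2420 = -8.91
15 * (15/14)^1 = 225/14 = 16.07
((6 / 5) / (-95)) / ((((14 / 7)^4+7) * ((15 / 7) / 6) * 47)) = -0.00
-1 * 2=-2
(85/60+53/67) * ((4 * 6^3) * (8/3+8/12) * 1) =6358.21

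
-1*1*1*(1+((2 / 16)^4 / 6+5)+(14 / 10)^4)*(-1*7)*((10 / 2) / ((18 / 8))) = 1058173207 / 6912000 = 153.09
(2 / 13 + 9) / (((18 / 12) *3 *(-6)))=-119 / 351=-0.34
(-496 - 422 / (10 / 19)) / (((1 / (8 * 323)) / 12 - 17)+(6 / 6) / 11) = 2213320032 / 28837385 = 76.75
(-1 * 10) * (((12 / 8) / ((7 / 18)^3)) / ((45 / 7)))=-1944 / 49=-39.67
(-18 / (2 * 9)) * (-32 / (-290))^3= -4096 / 3048625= -0.00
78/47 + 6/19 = 1764/893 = 1.98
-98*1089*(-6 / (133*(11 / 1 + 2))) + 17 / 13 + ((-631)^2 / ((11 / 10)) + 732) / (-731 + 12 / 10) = -1242512509 / 9914333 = -125.32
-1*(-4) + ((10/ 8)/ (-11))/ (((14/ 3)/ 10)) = 3.76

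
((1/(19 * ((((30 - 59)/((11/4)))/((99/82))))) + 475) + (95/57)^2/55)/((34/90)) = 42497650145/33796136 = 1257.47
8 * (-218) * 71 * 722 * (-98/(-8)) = -1095161368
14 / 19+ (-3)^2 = 185 / 19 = 9.74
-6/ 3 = -2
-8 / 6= -4 / 3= -1.33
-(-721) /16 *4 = 721 /4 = 180.25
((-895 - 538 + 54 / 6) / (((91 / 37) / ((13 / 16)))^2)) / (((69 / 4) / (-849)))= 34481003 / 4508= 7648.85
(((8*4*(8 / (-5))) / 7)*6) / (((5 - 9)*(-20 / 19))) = -1824 / 175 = -10.42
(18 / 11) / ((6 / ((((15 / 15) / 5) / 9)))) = 1 / 165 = 0.01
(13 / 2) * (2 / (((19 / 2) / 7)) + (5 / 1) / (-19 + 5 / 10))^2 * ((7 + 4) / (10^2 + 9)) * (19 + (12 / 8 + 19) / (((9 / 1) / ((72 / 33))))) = 1226617938 / 53868781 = 22.77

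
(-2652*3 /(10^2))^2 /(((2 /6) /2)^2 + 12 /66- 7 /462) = 142420356 /4375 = 32553.22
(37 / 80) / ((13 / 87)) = 3219 / 1040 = 3.10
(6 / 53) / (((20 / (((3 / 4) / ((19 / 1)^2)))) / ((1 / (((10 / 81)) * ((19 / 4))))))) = 729 / 36352700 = 0.00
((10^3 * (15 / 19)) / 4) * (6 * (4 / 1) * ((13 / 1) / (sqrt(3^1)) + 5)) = 450000 / 19 + 390000 * sqrt(3) / 19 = 59236.83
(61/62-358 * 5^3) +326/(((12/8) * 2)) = -8303105/186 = -44640.35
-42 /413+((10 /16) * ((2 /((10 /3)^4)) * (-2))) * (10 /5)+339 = 39985221 /118000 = 338.86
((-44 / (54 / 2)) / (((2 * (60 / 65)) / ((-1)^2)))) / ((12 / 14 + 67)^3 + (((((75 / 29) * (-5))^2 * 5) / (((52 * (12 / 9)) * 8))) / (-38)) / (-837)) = -40429164840064 / 14310686109862546875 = -0.00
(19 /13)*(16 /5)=304 /65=4.68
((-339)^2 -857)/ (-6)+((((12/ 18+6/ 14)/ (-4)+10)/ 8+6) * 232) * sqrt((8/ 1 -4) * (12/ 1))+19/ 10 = -570263/ 30+140621 * sqrt(3)/ 21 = -7410.54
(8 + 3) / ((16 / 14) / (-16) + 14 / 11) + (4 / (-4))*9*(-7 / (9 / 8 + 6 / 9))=352562 / 7955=44.32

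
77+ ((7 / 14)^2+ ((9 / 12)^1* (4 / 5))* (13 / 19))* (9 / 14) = 411899 / 5320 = 77.42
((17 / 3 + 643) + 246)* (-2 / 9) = -5368 / 27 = -198.81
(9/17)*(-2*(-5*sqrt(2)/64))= 45*sqrt(2)/544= 0.12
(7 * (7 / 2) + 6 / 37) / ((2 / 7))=12775 / 148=86.32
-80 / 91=-0.88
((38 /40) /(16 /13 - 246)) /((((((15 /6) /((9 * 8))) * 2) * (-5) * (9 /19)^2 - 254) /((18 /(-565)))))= -1605006 /3298015759775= -0.00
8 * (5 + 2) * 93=5208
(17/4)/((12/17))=289/48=6.02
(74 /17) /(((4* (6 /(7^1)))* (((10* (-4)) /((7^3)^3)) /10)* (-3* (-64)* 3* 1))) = -10451584213 /470016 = -22236.66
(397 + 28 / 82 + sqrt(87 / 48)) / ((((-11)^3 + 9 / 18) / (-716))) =358 * sqrt(29) / 2661 + 23328712 / 109101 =214.55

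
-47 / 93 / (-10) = 47 / 930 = 0.05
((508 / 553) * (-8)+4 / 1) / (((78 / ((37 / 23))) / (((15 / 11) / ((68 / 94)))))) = -4025785 / 30919889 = -0.13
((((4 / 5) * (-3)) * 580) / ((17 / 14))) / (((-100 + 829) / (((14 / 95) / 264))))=-11368 / 12950685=-0.00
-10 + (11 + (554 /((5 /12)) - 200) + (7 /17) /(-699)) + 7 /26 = 1746954569 /1544790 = 1130.87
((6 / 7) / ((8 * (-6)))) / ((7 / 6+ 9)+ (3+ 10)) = -3 / 3892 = -0.00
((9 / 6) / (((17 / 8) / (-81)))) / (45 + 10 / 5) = -972 / 799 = -1.22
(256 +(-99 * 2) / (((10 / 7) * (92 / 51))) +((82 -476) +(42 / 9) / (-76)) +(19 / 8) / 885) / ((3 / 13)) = -576216485 / 618792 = -931.20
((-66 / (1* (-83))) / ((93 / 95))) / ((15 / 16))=6688 / 7719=0.87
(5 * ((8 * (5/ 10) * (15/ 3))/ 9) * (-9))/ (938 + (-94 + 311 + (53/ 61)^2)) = -93025/ 1075141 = -0.09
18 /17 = 1.06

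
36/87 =12/29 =0.41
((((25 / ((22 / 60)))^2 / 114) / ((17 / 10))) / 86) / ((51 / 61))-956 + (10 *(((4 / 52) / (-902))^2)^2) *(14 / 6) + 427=-3539911587249317833653973 / 6695927115207431419032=-528.67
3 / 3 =1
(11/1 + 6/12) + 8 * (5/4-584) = -9301/2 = -4650.50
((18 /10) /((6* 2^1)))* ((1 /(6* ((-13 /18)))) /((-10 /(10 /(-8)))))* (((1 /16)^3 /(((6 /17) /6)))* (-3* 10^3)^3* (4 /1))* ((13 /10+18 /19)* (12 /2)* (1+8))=3720804609375 /15808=235374785.51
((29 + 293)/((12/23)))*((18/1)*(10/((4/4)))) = 111090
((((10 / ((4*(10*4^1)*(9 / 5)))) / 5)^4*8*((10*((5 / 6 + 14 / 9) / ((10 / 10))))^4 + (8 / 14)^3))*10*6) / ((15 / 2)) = 732905884279 / 15119385910272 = 0.05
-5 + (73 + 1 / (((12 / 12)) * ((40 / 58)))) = 1389 / 20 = 69.45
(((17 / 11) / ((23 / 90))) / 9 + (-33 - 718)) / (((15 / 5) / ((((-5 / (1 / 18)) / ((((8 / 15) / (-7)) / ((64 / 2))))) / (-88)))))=298986975 / 2783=107433.34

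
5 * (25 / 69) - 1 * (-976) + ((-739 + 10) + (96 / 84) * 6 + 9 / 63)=17651 / 69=255.81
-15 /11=-1.36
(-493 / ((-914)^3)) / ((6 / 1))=493 / 4581311664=0.00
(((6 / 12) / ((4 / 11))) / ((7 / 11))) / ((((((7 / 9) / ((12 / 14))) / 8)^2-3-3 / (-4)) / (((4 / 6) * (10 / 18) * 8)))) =-8363520 / 2922521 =-2.86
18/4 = 9/2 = 4.50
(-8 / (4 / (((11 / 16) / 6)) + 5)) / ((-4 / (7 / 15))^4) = -26411 / 711180000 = -0.00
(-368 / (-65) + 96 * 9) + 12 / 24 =113121 / 130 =870.16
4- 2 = 2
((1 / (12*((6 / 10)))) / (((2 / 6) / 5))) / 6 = 25 / 72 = 0.35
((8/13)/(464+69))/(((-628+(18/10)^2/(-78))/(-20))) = 8000/217584991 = 0.00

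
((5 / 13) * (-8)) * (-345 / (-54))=-2300 / 117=-19.66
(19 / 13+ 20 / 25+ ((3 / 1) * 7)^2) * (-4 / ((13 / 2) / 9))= -2454.99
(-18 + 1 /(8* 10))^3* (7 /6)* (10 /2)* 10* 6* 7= -146008608431 /10240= -14258653.17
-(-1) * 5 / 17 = 5 / 17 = 0.29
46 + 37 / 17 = 819 / 17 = 48.18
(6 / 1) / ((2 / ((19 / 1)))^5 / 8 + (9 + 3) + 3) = 0.40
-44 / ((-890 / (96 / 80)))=132 / 2225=0.06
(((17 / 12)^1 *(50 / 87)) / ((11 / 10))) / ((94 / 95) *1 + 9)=201875 / 2724579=0.07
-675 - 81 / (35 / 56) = -4023 / 5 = -804.60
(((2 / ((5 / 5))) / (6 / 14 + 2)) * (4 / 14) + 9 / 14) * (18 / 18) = 209 / 238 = 0.88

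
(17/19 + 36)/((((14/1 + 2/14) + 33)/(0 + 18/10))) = 14721/10450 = 1.41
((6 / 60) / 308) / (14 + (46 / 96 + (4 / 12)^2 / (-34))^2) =749088 / 32823206185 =0.00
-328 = -328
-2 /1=-2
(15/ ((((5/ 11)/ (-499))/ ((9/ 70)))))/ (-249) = 49401/ 5810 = 8.50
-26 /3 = -8.67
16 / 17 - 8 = -120 / 17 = -7.06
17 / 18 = 0.94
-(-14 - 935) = 949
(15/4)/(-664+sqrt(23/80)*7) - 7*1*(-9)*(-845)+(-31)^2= -614577695574/11756851 - 35*sqrt(115)/11756851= -52274.01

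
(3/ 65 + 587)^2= 1456032964/ 4225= 344623.19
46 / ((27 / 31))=1426 / 27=52.81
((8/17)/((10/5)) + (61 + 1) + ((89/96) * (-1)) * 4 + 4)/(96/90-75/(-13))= 1658215/181288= 9.15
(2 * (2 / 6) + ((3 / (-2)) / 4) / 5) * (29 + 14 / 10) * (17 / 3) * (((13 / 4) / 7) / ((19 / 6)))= 15691 / 1050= 14.94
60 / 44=15 / 11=1.36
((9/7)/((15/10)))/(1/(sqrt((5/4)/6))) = sqrt(30)/14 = 0.39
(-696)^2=484416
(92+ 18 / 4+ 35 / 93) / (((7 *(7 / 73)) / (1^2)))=1315387 / 9114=144.33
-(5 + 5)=-10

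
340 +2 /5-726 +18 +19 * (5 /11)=-358.96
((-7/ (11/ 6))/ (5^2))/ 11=-42/ 3025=-0.01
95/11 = 8.64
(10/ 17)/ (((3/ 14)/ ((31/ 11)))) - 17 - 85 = -52882/ 561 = -94.26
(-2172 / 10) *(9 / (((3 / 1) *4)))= -1629 / 10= -162.90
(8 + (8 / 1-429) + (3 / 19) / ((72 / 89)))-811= -558055 / 456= -1223.80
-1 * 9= -9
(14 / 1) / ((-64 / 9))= -63 / 32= -1.97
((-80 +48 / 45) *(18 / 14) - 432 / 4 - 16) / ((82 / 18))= -71028 / 1435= -49.50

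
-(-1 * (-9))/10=-9/10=-0.90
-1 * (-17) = 17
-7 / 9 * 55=-385 / 9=-42.78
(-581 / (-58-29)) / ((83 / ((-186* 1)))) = -434 / 29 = -14.97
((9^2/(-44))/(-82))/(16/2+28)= 9/14432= 0.00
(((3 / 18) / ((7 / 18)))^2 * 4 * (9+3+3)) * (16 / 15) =576 / 49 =11.76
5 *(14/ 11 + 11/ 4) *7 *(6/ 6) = 6195/ 44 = 140.80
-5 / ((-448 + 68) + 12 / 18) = 15 / 1138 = 0.01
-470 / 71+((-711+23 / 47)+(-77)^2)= 17392009 / 3337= 5211.87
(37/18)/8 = 37/144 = 0.26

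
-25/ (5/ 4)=-20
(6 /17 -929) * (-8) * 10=1262960 /17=74291.76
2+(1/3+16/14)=73/21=3.48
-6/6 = -1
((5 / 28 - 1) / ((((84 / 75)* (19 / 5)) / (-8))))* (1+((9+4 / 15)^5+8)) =596800309351 / 5655825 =105519.59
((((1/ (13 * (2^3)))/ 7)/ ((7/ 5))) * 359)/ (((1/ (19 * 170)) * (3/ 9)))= 8696775/ 2548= 3413.18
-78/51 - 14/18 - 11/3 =-914/153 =-5.97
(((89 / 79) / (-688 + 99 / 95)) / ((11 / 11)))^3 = -604422796375 / 137038452765247041659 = -0.00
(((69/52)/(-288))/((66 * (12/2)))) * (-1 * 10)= 115/988416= 0.00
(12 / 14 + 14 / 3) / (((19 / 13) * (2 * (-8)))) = -377 / 1596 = -0.24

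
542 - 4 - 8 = 530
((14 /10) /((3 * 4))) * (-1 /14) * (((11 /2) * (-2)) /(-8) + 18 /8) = -29 /960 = -0.03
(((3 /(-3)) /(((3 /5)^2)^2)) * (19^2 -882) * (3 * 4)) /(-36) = -325625 /243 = -1340.02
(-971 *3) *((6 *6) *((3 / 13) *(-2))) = 629208 / 13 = 48400.62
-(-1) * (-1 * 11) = -11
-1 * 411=-411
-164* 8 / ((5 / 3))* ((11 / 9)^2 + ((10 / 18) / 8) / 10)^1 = -31898 / 27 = -1181.41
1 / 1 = 1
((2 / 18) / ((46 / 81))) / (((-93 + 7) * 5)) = -9 / 19780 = -0.00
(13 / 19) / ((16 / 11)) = 0.47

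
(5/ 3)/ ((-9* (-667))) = 5/ 18009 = 0.00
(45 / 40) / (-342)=-0.00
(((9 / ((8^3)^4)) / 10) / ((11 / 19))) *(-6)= -513 / 3779571220480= -0.00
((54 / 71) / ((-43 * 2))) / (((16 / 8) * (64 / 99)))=-2673 / 390784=-0.01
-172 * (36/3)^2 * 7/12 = -14448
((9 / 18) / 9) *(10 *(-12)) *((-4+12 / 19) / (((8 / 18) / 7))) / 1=6720 / 19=353.68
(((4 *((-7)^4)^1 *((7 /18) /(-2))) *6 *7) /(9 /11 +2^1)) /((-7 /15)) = 1848770 /31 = 59637.74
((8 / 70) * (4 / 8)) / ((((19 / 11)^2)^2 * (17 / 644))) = 2693944 / 11077285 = 0.24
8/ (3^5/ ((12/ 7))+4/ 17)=544/ 9655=0.06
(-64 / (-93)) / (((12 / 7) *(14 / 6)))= 16 / 93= 0.17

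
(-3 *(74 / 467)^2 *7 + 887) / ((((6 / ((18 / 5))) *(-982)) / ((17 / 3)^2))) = -55872354683 / 3212450970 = -17.39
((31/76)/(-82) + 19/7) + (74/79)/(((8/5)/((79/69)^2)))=722098541/207693864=3.48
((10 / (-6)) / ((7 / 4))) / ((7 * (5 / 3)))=-4 / 49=-0.08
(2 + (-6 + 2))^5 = -32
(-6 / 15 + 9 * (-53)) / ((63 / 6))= -45.47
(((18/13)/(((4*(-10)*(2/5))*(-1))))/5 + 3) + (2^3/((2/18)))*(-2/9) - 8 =-10911/520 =-20.98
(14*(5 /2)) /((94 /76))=28.30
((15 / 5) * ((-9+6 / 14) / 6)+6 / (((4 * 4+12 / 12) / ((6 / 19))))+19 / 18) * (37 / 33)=-4696225 / 1343034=-3.50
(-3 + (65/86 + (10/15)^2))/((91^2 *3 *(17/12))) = -0.00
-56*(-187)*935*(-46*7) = -3152805040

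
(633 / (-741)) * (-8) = 1688 / 247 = 6.83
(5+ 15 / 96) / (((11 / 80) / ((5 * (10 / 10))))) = 375 / 2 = 187.50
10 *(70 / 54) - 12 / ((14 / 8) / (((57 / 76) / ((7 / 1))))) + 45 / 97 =12.69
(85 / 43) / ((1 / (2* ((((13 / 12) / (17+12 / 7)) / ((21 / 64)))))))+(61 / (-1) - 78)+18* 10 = 2113937 / 50697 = 41.70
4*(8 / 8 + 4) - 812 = -792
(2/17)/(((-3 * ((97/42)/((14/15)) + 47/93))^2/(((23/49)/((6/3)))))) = 17328752/50155720313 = 0.00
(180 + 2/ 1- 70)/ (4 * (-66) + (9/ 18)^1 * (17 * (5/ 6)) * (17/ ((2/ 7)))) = 2688/ 3779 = 0.71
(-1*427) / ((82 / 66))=-14091 / 41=-343.68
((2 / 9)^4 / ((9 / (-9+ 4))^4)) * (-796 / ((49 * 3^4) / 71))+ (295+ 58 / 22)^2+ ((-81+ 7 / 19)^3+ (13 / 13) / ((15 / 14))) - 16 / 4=-435637.97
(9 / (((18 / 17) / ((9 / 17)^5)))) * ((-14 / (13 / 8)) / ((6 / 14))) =-7715736 / 1085773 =-7.11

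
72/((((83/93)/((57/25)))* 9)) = 42408/2075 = 20.44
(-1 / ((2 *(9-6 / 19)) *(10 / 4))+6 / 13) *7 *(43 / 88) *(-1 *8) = -1415603 / 117975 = -12.00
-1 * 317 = -317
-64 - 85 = -149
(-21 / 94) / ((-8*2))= 21 / 1504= 0.01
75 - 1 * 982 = -907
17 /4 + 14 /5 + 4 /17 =2477 /340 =7.29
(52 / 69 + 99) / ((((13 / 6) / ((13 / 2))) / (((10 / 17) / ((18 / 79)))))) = 2718785 / 3519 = 772.60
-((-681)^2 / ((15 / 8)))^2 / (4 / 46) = -17588295458784 / 25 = -703531818351.36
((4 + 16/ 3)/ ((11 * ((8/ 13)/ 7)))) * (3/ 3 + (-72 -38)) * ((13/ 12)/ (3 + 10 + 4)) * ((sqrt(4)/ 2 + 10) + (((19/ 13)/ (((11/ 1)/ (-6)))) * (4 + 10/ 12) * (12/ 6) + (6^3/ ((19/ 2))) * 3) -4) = -12734637097/ 2813976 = -4525.50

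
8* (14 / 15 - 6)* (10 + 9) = -11552 / 15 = -770.13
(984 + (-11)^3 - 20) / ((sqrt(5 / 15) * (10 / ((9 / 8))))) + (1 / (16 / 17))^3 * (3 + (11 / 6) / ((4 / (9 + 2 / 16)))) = 6775027 / 786432 - 3303 * sqrt(3) / 80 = -62.90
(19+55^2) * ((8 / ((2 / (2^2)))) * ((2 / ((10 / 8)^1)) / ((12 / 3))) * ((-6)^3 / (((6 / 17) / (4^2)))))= -953819136 / 5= -190763827.20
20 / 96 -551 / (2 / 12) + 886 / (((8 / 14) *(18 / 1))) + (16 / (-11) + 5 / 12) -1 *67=-2603851 / 792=-3287.69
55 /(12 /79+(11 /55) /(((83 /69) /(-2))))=-1803175 /5922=-304.49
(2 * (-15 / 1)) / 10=-3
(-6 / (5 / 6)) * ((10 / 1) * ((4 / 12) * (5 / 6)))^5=-7812500 / 6561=-1190.75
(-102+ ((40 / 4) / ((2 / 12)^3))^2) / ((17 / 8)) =37323984 / 17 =2195528.47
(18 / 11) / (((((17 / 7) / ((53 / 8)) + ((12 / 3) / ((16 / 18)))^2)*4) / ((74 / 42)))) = 11766 / 336545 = 0.03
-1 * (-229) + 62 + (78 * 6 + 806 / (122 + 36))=764.10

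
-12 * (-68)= 816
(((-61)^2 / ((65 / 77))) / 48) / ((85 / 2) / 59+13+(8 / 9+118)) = 50713509 / 73232120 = 0.69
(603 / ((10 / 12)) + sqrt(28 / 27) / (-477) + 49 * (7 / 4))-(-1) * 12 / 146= 1181771 / 1460-2 * sqrt(21) / 4293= 809.43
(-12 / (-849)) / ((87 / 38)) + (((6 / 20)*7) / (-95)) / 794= 0.01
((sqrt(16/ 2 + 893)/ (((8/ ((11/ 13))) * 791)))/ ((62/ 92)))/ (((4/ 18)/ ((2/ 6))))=759 * sqrt(901)/ 2550184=0.01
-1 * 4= -4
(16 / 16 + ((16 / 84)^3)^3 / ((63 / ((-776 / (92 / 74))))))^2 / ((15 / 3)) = 264917856013612095644313025205 / 1324597942596936323061692065161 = 0.20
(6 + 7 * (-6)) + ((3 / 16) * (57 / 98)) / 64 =-3612501 / 100352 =-36.00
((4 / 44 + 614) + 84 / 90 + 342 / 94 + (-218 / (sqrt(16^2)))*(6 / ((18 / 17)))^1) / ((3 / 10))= 11197273 / 6204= 1804.85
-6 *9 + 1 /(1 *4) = -215 /4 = -53.75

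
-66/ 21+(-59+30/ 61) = -26325/ 427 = -61.65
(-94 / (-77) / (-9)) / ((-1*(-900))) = -47 / 311850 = -0.00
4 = 4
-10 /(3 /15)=-50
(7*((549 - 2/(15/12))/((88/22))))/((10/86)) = 823837/100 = 8238.37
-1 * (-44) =44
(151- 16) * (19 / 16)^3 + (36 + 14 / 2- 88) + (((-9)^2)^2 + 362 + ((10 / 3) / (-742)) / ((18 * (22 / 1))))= 3206249198191 / 451325952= 7104.07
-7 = -7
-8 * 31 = -248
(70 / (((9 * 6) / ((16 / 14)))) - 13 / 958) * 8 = 151876 / 12933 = 11.74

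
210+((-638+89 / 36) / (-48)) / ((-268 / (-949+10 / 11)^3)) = 25951783342531771 / 616391424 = 42102765.11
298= 298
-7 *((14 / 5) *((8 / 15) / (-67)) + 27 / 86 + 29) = -88608751 / 432150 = -205.04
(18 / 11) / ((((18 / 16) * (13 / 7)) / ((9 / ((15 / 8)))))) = 2688 / 715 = 3.76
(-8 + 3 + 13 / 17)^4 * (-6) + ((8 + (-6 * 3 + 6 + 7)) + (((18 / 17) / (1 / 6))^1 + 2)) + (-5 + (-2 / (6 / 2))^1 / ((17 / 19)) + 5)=-481071475 / 250563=-1919.96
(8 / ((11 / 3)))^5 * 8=63700992 / 161051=395.53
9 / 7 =1.29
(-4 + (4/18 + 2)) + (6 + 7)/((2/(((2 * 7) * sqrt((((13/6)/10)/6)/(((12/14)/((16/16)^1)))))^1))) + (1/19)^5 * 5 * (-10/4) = -79235393/44569782 + 91 * sqrt(1365)/180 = 16.90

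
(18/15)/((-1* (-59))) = 6/295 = 0.02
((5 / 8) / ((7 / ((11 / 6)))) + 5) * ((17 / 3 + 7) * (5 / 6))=164825 / 3024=54.51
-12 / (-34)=6 / 17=0.35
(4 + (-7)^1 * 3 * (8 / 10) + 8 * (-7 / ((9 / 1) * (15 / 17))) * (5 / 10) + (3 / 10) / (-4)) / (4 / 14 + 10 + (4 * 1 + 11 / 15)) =-123991 / 113544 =-1.09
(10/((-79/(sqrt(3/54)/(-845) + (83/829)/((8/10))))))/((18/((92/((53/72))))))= -381800/3471023 + 368*sqrt(2)/2122809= -0.11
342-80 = 262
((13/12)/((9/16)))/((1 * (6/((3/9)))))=26/243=0.11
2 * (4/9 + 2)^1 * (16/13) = 704/117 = 6.02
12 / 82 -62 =-2536 / 41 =-61.85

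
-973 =-973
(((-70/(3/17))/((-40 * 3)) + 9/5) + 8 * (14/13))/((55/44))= 32107/2925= 10.98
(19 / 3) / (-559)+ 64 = 107309 / 1677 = 63.99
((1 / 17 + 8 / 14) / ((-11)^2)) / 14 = 75 / 201586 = 0.00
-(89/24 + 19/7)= -1079/168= -6.42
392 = 392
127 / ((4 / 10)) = 635 / 2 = 317.50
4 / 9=0.44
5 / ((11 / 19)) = 95 / 11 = 8.64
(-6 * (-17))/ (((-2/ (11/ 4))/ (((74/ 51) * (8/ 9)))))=-1628/ 9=-180.89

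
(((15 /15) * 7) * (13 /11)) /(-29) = -91 /319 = -0.29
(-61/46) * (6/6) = -61/46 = -1.33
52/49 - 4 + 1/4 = -527/196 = -2.69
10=10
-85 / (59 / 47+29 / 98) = -78302 / 1429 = -54.79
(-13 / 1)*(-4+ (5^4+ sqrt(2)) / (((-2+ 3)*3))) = -7969 / 3 - 13*sqrt(2) / 3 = -2662.46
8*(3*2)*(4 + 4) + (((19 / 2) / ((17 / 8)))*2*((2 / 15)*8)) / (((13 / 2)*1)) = 385.47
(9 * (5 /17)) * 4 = 180 /17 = 10.59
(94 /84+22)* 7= 971 /6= 161.83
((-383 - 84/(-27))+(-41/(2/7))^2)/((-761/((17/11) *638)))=-358728985/13698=-26188.42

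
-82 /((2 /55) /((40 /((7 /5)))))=-451000 /7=-64428.57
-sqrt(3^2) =-3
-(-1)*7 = 7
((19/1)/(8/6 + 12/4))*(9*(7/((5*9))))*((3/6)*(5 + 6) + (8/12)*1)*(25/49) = 3515/182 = 19.31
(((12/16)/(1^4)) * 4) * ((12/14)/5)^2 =108/1225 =0.09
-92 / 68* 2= -2.71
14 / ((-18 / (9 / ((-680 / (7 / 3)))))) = 49 / 2040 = 0.02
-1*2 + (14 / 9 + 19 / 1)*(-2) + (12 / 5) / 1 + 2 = -1742 / 45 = -38.71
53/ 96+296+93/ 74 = 1057817/ 3552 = 297.81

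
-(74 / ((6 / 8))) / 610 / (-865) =148 / 791475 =0.00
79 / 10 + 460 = 4679 / 10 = 467.90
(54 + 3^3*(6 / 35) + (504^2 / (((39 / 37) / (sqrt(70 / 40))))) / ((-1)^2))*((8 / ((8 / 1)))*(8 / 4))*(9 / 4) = 9234 / 35 + 7048944*sqrt(7) / 13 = 1434860.20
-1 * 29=-29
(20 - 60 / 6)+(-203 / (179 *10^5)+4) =250599797 / 17900000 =14.00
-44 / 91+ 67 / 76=2753 / 6916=0.40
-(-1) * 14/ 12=7/ 6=1.17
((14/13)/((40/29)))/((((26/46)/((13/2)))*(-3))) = -4669/1560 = -2.99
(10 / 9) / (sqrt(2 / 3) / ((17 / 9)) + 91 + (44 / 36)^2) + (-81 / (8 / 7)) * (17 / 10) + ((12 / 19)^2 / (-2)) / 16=-28222449947222139 / 234234621876880 - 185895 * sqrt(6) / 8110617101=-120.49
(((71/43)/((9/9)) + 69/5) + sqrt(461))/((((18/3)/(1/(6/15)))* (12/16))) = 3322/387 + 5* sqrt(461)/9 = 20.51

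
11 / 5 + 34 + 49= 426 / 5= 85.20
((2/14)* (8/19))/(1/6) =48/133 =0.36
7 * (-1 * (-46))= 322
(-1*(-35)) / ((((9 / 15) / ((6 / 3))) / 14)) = 4900 / 3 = 1633.33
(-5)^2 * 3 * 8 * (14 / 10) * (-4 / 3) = -1120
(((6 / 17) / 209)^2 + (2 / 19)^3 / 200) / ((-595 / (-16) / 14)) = 1666208 / 509686288375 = 0.00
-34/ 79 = -0.43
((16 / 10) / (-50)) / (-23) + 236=678504 / 2875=236.00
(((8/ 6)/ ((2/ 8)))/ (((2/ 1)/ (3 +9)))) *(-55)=-1760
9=9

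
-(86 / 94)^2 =-1849 / 2209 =-0.84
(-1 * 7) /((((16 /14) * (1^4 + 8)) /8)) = -49 /9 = -5.44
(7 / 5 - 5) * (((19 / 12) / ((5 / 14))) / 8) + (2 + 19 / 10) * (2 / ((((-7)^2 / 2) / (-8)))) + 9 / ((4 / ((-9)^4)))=14757.71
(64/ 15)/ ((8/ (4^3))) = 34.13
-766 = -766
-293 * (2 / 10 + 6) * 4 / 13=-36332 / 65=-558.95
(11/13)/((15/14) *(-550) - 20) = -77/55445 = -0.00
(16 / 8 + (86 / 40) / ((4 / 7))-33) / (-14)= 2179 / 1120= 1.95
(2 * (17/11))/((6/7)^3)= 5831/1188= 4.91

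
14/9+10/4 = 73/18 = 4.06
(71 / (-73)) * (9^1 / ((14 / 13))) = -8307 / 1022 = -8.13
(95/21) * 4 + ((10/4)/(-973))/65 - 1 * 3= 1145635/75894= 15.10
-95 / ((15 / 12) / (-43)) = 3268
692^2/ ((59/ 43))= 20591152/ 59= 349002.58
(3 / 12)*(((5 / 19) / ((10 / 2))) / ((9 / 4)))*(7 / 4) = 0.01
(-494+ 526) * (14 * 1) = 448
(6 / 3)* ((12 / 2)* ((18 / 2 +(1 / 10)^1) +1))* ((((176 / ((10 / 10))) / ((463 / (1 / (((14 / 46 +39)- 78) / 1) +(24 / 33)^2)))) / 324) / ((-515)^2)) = 7295836 / 27049588273125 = 0.00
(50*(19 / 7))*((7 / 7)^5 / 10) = 13.57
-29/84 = -0.35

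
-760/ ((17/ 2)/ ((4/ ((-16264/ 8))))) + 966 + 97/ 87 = 153076681/ 158253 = 967.29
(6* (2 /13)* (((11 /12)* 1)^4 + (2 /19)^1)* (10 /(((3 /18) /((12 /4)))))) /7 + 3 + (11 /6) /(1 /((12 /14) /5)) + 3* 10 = 21815371 /414960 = 52.57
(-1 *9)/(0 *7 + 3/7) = -21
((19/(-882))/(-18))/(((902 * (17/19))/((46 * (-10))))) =-41515/60860646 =-0.00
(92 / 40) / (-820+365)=-23 / 4550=-0.01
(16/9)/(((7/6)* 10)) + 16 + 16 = 32.15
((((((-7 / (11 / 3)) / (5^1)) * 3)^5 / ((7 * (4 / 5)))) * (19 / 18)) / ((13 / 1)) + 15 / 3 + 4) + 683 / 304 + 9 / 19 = 4650952155283 / 397795970000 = 11.69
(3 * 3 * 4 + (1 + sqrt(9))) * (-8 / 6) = -160 / 3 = -53.33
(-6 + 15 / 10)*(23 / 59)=-207 / 118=-1.75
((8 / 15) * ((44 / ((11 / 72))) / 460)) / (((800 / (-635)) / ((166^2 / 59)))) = -20997672 / 169625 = -123.79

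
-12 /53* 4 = -48 /53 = -0.91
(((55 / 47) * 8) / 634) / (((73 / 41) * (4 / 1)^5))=0.00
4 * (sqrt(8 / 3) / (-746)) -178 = -178 -4 * sqrt(6) / 1119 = -178.01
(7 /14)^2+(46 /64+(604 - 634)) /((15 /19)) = -17683 /480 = -36.84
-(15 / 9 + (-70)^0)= -8 / 3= -2.67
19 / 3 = 6.33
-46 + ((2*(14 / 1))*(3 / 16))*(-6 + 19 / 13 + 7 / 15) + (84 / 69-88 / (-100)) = -975929 / 14950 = -65.28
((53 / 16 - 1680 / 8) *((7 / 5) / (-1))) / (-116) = -23149 / 9280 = -2.49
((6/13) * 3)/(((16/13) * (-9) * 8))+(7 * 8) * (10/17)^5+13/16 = 430812707/90870848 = 4.74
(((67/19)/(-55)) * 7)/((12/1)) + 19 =237791/12540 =18.96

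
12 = 12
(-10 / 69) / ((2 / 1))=-5 / 69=-0.07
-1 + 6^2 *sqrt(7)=-1 + 36 *sqrt(7)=94.25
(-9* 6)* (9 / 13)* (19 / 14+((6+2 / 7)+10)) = -4617 / 7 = -659.57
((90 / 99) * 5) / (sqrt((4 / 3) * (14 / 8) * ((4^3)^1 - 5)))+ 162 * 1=50 * sqrt(1239) / 4543+ 162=162.39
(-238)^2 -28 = 56616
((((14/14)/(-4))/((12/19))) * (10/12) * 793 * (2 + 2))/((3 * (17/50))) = -1883375/1836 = -1025.80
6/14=3/7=0.43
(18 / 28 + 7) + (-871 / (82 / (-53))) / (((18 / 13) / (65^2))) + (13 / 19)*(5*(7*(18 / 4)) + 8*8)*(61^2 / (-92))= 15456923269397 / 9030168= 1711698.31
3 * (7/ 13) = 21/ 13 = 1.62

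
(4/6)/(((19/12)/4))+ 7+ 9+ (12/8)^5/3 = 12291/608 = 20.22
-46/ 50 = -23/ 25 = -0.92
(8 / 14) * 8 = 32 / 7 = 4.57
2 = 2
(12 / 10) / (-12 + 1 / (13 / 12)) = -13 / 120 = -0.11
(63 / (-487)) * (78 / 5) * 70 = -68796 / 487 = -141.26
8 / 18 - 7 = -59 / 9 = -6.56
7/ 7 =1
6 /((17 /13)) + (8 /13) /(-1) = 878 /221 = 3.97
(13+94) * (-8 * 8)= -6848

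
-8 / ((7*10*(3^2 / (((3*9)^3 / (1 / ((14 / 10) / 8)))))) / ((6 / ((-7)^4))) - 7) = -52488 / 434273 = -0.12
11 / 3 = 3.67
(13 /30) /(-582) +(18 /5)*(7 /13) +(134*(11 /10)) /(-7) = -30378091 /1588860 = -19.12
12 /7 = 1.71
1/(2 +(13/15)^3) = 3375/8947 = 0.38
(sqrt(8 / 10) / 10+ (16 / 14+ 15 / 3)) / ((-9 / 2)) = -86 / 63 - 2 * sqrt(5) / 225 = -1.38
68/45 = 1.51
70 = 70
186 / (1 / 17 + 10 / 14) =11067 / 46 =240.59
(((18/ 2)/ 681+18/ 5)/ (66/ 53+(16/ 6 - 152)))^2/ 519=141726979827/ 123558351553049300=0.00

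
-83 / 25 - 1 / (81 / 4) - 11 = -29098 / 2025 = -14.37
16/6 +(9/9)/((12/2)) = 17/6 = 2.83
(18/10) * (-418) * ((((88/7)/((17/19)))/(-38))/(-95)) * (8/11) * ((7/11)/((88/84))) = -6048/4675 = -1.29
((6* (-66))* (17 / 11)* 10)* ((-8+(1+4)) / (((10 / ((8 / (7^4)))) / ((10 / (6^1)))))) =24480 / 2401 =10.20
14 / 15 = 0.93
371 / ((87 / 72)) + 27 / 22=196671 / 638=308.26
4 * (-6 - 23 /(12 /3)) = -47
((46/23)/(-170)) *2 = -2/85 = -0.02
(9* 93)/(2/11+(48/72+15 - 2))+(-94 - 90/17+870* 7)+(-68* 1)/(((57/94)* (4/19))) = 128619191/23307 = 5518.48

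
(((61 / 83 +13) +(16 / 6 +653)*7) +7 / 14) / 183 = 2292743 / 91134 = 25.16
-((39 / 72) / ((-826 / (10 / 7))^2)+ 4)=-802356901 / 200589144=-4.00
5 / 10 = 1 / 2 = 0.50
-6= -6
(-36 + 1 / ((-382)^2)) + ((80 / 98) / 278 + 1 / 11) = -35.91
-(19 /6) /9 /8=-19 /432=-0.04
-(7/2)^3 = -343/8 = -42.88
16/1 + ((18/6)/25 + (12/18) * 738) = 12703/25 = 508.12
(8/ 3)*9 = 24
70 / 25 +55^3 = 831889 / 5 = 166377.80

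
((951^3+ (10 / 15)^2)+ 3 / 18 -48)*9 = 15481535465 / 2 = 7740767732.50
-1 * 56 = -56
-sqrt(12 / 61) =-2*sqrt(183) / 61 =-0.44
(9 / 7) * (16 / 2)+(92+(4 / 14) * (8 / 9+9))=946 / 9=105.11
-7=-7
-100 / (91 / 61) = -6100 / 91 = -67.03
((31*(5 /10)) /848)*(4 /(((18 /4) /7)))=217 /1908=0.11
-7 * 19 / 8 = -133 / 8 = -16.62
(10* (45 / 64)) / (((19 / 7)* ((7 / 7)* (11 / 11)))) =1575 / 608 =2.59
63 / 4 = 15.75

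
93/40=2.32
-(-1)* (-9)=-9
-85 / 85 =-1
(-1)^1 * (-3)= 3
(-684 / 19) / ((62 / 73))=-1314 / 31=-42.39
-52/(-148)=13/37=0.35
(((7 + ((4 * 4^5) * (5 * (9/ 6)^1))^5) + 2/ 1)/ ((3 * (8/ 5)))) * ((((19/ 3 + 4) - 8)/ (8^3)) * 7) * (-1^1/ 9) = -744782788376395776000245/ 36864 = -20203526160384000000.01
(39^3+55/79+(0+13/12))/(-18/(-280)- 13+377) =162.94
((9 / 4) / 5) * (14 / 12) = 21 / 40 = 0.52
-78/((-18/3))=13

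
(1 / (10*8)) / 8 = 1 / 640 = 0.00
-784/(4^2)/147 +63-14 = 146/3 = 48.67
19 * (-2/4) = -19/2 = -9.50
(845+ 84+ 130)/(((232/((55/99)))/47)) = 82955/696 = 119.19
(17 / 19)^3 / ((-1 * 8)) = -4913 / 54872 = -0.09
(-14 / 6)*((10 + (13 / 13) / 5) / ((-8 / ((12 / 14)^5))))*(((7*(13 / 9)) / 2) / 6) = 1989 / 1715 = 1.16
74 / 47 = 1.57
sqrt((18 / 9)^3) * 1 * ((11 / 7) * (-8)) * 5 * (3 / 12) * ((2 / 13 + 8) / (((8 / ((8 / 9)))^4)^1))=-23320 * sqrt(2) / 597051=-0.06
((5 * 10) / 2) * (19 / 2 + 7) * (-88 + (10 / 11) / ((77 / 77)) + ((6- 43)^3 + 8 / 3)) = -41858375 / 2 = -20929187.50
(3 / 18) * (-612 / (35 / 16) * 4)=-6528 / 35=-186.51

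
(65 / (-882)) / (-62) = 65 / 54684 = 0.00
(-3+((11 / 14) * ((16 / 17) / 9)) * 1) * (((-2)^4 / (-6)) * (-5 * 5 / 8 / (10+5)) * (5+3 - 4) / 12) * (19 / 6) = -296875 / 173502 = -1.71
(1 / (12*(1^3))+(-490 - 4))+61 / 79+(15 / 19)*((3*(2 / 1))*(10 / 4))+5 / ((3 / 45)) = -7318319 / 18012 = -406.30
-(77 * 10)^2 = -592900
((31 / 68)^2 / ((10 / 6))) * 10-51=-115029 / 2312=-49.75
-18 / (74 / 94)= -846 / 37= -22.86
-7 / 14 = -1 / 2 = -0.50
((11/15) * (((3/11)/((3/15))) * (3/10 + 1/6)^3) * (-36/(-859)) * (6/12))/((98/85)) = 119/64425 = 0.00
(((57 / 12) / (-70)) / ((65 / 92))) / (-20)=437 / 91000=0.00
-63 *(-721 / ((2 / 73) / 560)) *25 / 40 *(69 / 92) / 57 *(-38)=-290139412.50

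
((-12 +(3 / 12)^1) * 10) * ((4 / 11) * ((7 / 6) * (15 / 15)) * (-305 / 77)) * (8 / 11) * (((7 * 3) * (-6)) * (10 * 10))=-2408280000 / 1331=-1809376.41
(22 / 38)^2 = 121 / 361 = 0.34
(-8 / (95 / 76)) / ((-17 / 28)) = 10.54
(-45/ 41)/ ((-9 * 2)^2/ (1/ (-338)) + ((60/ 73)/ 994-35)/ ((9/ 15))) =4897935/ 488964509281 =0.00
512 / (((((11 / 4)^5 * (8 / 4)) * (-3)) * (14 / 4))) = -524288 / 3382071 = -0.16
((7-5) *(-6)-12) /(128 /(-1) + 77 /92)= 2208 /11699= 0.19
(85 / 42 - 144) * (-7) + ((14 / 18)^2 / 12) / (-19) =18354065 / 18468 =993.83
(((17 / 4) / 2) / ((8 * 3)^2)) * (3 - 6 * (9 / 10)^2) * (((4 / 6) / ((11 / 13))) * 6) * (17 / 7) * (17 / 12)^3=-572202371 / 2554675200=-0.22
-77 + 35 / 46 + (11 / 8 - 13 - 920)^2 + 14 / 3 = 3832441357 / 4416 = 867853.57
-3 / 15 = -1 / 5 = -0.20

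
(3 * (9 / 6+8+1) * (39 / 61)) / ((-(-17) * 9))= 273 / 2074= 0.13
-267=-267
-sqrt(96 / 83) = -4 * sqrt(498) / 83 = -1.08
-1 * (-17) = 17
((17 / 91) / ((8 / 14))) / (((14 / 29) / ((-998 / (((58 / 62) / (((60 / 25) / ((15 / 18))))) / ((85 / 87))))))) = -26823246 / 13195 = -2032.83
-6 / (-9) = 2 / 3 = 0.67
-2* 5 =-10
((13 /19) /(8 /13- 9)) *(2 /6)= -169 /6213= -0.03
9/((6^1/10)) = 15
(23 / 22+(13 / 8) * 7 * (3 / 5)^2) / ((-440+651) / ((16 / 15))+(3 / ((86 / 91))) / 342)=55436718 / 2133389225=0.03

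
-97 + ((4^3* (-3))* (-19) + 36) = 3587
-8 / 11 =-0.73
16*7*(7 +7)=1568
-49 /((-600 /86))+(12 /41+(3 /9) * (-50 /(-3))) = 474961 /36900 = 12.87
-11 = -11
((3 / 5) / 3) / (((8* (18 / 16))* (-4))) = -1 / 180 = -0.01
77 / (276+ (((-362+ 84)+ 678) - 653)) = 77 / 23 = 3.35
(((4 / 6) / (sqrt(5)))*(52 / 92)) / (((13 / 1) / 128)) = 256*sqrt(5) / 345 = 1.66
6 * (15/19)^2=1350/361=3.74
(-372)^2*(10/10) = 138384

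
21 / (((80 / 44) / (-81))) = -18711 / 20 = -935.55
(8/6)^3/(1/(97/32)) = 7.19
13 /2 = 6.50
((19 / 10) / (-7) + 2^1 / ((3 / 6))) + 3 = 471 / 70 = 6.73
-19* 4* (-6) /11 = 456 /11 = 41.45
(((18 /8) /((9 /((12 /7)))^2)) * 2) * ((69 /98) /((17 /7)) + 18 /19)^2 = 62608050 /250493929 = 0.25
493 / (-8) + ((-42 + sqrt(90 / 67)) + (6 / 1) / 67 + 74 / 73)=-4011471 / 39128 + 3 * sqrt(670) / 67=-101.36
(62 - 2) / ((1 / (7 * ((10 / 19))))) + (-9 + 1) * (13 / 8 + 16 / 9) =33145 / 171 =193.83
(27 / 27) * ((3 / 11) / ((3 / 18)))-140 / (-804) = 4003 / 2211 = 1.81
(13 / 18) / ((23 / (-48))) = -104 / 69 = -1.51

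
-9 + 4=-5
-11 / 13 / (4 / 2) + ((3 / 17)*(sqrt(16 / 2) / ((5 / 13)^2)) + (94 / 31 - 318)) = -254205 / 806 + 1014*sqrt(2) / 425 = -312.02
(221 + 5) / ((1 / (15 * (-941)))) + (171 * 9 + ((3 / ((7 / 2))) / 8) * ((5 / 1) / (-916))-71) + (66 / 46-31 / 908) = -426969079709479 / 133908208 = -3188520.60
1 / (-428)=-1 / 428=-0.00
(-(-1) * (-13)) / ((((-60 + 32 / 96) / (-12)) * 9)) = -52 / 179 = -0.29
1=1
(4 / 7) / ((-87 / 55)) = -220 / 609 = -0.36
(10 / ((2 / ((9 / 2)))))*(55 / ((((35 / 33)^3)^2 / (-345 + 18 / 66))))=-22037609423016 / 73530625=-299706.54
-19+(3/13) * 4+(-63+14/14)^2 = 3825.92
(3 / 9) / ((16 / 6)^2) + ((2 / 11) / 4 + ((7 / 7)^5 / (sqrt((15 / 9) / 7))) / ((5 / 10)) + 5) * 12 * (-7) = -298335 / 704-168 * sqrt(105) / 5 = -768.07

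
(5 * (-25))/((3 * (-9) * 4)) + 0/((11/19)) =125/108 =1.16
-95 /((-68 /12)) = 285 /17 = 16.76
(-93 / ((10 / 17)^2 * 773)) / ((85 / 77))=-121737 / 386500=-0.31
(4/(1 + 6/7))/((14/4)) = 8/13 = 0.62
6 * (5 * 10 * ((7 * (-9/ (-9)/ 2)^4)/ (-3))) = -175/ 4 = -43.75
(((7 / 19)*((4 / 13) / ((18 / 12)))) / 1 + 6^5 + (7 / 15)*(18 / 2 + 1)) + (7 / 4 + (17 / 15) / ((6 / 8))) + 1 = 346121249 / 44460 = 7785.00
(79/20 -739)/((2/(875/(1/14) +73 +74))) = -182248297/40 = -4556207.42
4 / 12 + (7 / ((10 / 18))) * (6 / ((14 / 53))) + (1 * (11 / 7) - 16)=272.10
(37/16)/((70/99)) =3663/1120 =3.27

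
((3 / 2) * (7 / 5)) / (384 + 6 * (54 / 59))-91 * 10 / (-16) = 2178519 / 38300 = 56.88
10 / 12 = 5 / 6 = 0.83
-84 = -84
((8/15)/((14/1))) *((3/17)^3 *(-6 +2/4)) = -198/171955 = -0.00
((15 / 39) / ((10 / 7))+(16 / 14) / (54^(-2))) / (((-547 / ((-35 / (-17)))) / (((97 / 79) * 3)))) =-51915855 / 1123538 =-46.21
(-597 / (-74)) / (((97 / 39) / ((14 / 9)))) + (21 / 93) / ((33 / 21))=6351030 / 1223849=5.19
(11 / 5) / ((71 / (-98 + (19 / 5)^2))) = -22979 / 8875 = -2.59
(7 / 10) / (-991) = -7 / 9910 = -0.00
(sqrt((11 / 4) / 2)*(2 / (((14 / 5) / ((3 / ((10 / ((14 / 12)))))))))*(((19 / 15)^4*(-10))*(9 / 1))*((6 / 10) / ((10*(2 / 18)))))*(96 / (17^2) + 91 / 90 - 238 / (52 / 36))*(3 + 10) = 7201435897373*sqrt(22) / 433500000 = 77918.64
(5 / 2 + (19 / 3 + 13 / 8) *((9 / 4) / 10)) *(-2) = -1373 / 160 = -8.58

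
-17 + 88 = 71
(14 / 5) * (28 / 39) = 392 / 195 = 2.01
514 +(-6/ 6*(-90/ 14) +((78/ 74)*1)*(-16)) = 130423/ 259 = 503.56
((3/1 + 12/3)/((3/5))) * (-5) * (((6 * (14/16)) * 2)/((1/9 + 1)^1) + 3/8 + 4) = -19355/24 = -806.46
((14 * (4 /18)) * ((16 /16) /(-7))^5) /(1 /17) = -68 /21609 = -0.00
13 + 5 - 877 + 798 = -61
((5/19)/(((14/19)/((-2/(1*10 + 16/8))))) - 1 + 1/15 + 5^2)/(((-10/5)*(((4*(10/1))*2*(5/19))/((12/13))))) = -191577/364000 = -0.53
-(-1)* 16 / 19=16 / 19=0.84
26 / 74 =13 / 37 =0.35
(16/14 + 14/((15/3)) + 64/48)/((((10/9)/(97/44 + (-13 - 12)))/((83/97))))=-69179919/746900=-92.62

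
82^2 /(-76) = -1681 /19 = -88.47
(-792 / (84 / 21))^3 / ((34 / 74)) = -287208504 / 17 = -16894617.88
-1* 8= -8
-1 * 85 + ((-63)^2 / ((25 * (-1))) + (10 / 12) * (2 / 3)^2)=-164288 / 675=-243.39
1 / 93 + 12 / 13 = 1129 / 1209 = 0.93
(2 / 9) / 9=0.02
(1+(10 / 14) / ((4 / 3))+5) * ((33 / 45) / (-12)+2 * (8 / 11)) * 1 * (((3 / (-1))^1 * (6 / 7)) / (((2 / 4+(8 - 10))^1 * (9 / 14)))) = 168299 / 6930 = 24.29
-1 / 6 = -0.17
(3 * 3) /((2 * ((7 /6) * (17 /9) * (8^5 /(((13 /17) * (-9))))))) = -28431 /66289664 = -0.00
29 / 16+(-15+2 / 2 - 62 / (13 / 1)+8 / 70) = -122613 / 7280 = -16.84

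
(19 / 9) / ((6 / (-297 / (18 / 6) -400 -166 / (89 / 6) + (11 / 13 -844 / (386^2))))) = -46342112165 / 258582558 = -179.22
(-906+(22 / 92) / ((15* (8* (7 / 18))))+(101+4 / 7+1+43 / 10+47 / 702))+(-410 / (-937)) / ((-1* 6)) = -338516382941 / 423606456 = -799.13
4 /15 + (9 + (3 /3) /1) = 154 /15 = 10.27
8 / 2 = 4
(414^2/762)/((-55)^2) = 28566/384175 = 0.07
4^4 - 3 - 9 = 244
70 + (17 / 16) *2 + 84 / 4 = 93.12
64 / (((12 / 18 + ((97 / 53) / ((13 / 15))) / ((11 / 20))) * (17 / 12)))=10.03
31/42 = 0.74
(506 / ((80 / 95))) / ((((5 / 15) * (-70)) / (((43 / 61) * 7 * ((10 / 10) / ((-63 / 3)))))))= 206701 / 34160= 6.05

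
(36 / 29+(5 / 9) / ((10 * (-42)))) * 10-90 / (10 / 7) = -50.60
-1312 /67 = -19.58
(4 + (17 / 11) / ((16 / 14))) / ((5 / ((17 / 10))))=8007 / 4400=1.82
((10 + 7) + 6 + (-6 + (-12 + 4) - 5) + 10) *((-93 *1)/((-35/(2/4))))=93/5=18.60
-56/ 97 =-0.58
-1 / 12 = -0.08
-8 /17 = -0.47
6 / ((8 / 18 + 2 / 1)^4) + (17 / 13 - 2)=-798273 / 1522664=-0.52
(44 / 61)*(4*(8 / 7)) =3.30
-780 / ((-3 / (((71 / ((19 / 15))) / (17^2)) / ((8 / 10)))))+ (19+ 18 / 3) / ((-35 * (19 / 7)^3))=124880320 / 1982251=63.00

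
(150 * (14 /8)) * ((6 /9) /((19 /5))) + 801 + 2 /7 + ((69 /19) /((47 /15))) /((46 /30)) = 279023 /329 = 848.09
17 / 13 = 1.31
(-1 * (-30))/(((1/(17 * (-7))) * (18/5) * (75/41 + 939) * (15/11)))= -0.77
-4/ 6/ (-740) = 1/ 1110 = 0.00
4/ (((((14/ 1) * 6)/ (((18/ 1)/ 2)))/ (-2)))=-6/ 7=-0.86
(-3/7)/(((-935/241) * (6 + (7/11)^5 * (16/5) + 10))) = 10585443/1565206048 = 0.01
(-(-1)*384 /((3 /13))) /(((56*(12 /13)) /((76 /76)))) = 676 /21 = 32.19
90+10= 100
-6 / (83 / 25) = -150 / 83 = -1.81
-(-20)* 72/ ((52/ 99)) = 35640/ 13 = 2741.54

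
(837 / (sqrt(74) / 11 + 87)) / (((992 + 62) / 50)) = 284229 / 622727 - 297 *sqrt(74) / 622727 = 0.45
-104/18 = -52/9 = -5.78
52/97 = 0.54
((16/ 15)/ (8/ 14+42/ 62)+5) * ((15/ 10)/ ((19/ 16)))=190376/ 25745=7.39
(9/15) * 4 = 12/5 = 2.40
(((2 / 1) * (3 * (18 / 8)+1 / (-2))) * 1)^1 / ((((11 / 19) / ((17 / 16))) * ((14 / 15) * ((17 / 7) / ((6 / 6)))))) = 7125 / 704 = 10.12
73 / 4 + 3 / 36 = 18.33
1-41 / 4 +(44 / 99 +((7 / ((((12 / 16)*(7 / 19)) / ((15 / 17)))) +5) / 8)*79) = 319837 / 1224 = 261.30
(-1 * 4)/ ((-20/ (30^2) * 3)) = 60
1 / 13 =0.08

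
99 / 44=9 / 4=2.25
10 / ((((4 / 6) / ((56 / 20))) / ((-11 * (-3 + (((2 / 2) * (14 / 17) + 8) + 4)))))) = -77154 / 17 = -4538.47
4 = 4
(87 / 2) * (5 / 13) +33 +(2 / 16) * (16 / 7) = 9103 / 182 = 50.02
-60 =-60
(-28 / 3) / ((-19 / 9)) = 84 / 19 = 4.42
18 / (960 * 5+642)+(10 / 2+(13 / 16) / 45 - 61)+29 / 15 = -7058749 / 130608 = -54.05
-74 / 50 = -37 / 25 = -1.48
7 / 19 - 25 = -468 / 19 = -24.63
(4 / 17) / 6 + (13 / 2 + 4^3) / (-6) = -2389 / 204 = -11.71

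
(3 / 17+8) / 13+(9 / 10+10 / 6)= 21187 / 6630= 3.20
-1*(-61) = 61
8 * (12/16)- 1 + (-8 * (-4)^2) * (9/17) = -62.76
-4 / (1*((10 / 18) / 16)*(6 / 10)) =-192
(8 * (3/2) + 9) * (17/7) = 51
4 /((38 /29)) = 3.05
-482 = -482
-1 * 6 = -6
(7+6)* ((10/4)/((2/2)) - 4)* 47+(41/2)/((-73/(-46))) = -131923/146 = -903.58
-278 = -278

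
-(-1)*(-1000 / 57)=-1000 / 57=-17.54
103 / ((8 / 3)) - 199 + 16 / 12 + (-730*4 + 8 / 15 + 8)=-368461 / 120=-3070.51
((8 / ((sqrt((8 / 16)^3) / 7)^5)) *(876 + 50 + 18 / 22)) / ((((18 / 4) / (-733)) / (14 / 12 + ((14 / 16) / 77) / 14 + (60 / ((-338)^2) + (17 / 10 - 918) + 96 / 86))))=9528418545607325633352832 *sqrt(2) / 4012277841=3358495914083234.40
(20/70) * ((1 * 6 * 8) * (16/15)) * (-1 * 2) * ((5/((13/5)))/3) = -5120/273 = -18.75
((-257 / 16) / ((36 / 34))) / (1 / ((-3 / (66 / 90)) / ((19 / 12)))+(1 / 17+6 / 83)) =92469885 / 1559992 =59.28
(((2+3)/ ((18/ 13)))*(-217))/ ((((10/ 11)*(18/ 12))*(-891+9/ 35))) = 1086085/ 1683504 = 0.65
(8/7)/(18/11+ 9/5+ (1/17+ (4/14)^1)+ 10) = 1870/22549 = 0.08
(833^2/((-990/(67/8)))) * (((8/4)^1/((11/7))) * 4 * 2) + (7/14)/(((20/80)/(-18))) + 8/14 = -59802.91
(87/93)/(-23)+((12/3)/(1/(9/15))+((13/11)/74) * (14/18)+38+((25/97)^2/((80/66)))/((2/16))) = 40.81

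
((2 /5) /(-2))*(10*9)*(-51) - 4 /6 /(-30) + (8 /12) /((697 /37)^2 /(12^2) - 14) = 18787844893 /20466855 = 917.96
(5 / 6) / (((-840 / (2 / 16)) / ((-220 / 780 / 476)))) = 11 / 149700096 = 0.00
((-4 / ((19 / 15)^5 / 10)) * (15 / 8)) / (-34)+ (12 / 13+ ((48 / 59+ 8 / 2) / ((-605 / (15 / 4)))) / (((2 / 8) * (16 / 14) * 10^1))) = 124162217566041 / 78131768763620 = 1.59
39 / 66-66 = -1439 / 22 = -65.41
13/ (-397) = -13/ 397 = -0.03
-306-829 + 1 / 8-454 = -12711 / 8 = -1588.88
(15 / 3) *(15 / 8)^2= 1125 / 64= 17.58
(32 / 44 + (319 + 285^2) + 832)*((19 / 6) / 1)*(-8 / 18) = -11477824 / 99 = -115937.62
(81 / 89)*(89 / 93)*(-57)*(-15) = 23085 / 31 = 744.68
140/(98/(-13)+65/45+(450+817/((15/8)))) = 81900/514589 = 0.16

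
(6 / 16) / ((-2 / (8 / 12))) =-1 / 8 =-0.12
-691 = -691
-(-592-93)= 685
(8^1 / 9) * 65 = 520 / 9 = 57.78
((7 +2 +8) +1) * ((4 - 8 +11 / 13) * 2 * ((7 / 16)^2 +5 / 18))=-44321 / 832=-53.27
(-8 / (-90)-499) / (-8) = 22451 / 360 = 62.36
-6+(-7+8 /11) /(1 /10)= -756 /11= -68.73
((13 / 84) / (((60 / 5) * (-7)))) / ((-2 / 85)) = 1105 / 14112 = 0.08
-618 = -618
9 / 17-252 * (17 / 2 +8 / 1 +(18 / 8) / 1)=-80316 / 17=-4724.47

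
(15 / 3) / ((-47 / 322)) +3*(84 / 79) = -115346 / 3713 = -31.07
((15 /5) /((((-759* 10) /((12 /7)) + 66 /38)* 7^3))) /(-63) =38 /1211393337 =0.00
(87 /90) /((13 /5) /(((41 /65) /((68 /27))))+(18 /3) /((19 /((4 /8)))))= 203319 /2216690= 0.09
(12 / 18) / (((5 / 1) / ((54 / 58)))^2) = 486 / 21025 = 0.02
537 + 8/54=14503/27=537.15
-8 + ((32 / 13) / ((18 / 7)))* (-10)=-2056 / 117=-17.57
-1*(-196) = 196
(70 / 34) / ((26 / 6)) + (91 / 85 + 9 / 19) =42397 / 20995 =2.02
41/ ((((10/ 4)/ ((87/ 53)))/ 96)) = 684864/ 265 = 2584.39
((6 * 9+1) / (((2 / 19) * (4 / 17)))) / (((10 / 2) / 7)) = 24871 / 8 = 3108.88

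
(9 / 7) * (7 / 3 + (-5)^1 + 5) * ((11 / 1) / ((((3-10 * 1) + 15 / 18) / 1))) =-198 / 37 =-5.35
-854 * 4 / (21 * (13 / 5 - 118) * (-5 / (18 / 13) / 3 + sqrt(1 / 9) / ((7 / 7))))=-43920 / 27119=-1.62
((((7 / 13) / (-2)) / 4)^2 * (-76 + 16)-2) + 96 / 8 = 26305 / 2704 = 9.73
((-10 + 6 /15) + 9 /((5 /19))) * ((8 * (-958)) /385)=-942672 /1925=-489.70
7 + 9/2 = 23/2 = 11.50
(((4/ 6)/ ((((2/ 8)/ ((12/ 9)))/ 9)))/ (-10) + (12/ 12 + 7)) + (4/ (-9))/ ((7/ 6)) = 464/ 105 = 4.42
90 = 90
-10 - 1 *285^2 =-81235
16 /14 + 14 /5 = 138 /35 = 3.94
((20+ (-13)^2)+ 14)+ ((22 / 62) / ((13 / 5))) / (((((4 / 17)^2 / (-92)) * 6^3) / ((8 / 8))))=70317391 / 348192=201.95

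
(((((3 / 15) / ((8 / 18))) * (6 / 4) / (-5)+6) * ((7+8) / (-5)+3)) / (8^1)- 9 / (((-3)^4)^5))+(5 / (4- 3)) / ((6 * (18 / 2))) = 71744533 / 774840978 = 0.09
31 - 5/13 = 398/13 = 30.62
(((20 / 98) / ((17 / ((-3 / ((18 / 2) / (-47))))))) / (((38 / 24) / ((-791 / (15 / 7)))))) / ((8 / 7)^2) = -260239 / 7752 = -33.57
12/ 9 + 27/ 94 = 457/ 282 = 1.62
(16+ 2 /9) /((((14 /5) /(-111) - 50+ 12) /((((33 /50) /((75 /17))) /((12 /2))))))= -505087 /47484000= -0.01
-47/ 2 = -23.50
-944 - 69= -1013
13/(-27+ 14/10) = -65/128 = -0.51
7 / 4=1.75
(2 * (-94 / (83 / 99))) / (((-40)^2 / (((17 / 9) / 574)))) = -8789 / 19056800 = -0.00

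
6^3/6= 36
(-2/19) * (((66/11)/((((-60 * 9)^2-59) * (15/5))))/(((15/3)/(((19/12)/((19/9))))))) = -3/27696395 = -0.00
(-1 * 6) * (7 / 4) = -21 / 2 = -10.50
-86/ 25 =-3.44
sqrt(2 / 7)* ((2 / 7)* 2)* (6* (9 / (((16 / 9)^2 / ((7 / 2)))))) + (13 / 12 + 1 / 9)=43 / 36 + 2187* sqrt(14) / 448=19.46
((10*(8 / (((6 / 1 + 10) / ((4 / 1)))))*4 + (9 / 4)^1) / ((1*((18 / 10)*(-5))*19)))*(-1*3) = 329 / 228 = 1.44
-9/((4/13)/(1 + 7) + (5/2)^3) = -104/181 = -0.57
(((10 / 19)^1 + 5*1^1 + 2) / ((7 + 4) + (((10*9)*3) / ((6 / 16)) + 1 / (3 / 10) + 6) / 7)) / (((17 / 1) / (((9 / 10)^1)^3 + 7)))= 393393 / 13243000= 0.03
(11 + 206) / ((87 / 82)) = 17794 / 87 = 204.53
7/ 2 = 3.50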